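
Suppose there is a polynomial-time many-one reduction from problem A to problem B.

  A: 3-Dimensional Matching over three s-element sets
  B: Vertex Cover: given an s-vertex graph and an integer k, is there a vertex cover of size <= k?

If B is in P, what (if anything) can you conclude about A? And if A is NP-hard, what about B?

A poly-time reduction A <=_p B means any A-instance can be transformed to a B-instance in poly time.
If B is in P: compose the reduction with B's poly-time algorithm to solve A in poly time, so A is in P.
If A is NP-hard: every NP problem reduces to A, which reduces to B; composing reductions, every NP problem reduces to B, so B is NP-hard.
(Here in fact A is NP-complete and B is NP-complete.)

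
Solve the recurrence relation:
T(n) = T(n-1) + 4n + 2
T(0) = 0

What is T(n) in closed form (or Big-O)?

Dominant term in sum is 4*sum(i, i=1..n) = 4*n*(n+1)/2 = O(n^2).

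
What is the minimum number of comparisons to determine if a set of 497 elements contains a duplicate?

Determining if 497 elements are all distinct requires Omega(n log n) comparisons in the comparison model. This follows from the element distinctness lower bound.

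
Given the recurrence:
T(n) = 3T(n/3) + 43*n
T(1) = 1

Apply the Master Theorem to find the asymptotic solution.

a=3, b=3, f(n)=43*n. log_3(3) = 1. Case 2: T(n) = O(n log n).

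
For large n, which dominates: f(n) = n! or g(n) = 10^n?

f(n) = n! grows faster: by Stirling n! ~ (n/e)^n sqrt(2*pi*n); (n/e)^n eventually dominates 10^n.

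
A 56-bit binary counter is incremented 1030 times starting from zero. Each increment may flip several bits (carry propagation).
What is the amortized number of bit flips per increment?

Bit i flips on every 2^i-th increment, so over 1030 increments bit i flips floor(1030/2^i) times. Summing over i: total flips < 2 * 1030. Amortized: < 2 = O(1) per increment.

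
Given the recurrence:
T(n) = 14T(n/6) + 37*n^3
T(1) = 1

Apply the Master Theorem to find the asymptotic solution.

a=14, b=6, f(n)=37*n^3. log_6(14) = 1.473 < 3. Case 3: T(n) = O(n^3).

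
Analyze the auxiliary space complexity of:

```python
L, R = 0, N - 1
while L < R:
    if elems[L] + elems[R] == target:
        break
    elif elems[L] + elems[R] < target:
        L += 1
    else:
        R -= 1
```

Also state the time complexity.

Space complexity: O(1).
Only a constant amount of auxiliary storage is used; nothing grows with n.
Time complexity: O(n).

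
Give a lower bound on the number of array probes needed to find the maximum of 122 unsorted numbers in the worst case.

Adversary: any unprobed cell could hold a value larger than everything seen so far. If fewer than 122 cells are probed, the adversary places the max in an unprobed cell. So all 122 cells must be examined; together with 122-1 comparisons this is tight.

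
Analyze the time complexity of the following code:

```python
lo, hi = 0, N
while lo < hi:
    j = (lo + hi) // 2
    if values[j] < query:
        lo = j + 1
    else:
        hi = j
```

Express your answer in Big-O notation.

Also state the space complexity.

Time complexity: O(log n).
Space complexity: O(1).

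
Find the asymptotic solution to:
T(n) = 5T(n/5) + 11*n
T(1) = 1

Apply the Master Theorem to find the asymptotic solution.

a=5, b=5, f(n)=11*n. log_5(5) = 1. Case 2: T(n) = O(n log n).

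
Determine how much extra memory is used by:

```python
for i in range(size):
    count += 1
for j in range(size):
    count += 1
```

Space complexity: O(1).
Only a constant amount of auxiliary storage is used; nothing grows with n.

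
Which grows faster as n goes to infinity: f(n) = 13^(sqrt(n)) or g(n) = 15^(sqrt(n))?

g(n) = 15^(sqrt(n)) grows faster: ratio is (15/13)^(sqrt(n)) -> infinity since 15/13 > 1.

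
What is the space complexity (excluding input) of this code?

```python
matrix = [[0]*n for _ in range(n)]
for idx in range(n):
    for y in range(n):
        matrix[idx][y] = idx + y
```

Space complexity: O(n^2).
A 2D structure of size n x n is allocated.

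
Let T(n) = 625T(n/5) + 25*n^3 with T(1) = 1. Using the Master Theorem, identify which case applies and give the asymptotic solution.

a=625, b=5, f(n)=25*n^3.
log_5(625) = 4 > 3.
Since f(n) = O(n^3) is polynomially smaller than n^4, Case 1 applies.
T(n) = Theta(n^4).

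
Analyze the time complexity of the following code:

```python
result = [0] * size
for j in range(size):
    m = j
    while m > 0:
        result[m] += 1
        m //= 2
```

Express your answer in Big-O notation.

Time complexity: O(n log n).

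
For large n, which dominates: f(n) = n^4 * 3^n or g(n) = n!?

g(n) = n! grows faster: by Stirling n! ~ (n/e)^n sqrt(2*pi*n); (n/e)^n eventually dominates n^4 * 3^n.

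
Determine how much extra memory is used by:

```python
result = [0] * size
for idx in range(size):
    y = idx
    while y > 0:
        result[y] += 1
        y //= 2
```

Space complexity: O(n).
Auxiliary storage grows linearly with the input size n in the worst case.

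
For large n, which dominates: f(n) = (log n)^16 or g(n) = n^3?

g(n) = n^3 grows faster: any positive polynomial dominates any polylog.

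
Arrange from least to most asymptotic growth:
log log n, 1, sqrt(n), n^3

Ordered by growth rate: 1 < log log n < sqrt(n) < n^3.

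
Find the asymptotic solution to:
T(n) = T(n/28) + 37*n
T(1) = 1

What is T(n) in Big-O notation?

Geometric series: 37*n*(1 + 1/28 + 1/28^2 + ...) = O(n). T(n) = O(n).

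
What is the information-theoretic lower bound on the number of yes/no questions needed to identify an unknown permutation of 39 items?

There are 39! = 20397882081197443358640281739902897356800000000 permutations. Each yes/no question gives at most 1 bit, so at least ceil(log_2(20397882081197443358640281739902897356800000000)) = 154 questions are needed.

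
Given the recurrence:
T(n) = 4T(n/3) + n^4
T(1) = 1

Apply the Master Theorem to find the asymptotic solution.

a=4, b=3, f(n)=n^4. log_3(4) = 1.262 < 4. Case 3: T(n) = O(n^4).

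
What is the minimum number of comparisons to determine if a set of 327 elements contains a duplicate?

Determining if 327 elements are all distinct requires Omega(n log n) comparisons in the comparison model. This follows from the element distinctness lower bound.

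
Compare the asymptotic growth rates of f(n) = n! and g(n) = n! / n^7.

f(n) = n! grows faster: the ratio n!/(n!/n^7) = n^7 -> infinity.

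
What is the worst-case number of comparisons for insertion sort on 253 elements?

Insertion sort on reverse-sorted input: 1 + 2 + ... + (253-1) = 31878 comparisons.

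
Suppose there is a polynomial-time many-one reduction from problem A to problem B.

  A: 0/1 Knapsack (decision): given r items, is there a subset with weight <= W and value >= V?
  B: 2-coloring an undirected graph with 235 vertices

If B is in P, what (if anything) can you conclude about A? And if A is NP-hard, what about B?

A poly-time reduction A <=_p B means any A-instance can be transformed to a B-instance in poly time.
If B is in P: compose the reduction with B's poly-time algorithm to solve A in poly time, so A is in P.
If A is NP-hard: every NP problem reduces to A, which reduces to B; composing reductions, every NP problem reduces to B, so B is NP-hard.
(Here in fact A is NP-complete and B is in P, so no such reduction is known -- its existence would imply P = NP; the analysis concerns only what the assumed reduction would or would not let you conclude.)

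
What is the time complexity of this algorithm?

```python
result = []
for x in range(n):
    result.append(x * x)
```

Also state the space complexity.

Time complexity: O(n).
Space complexity: O(n).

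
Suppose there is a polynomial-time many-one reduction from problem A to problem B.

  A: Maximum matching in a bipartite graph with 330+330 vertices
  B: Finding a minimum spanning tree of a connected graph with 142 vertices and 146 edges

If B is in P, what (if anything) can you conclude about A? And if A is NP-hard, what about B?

A poly-time reduction A <=_p B means any A-instance can be transformed to a B-instance in poly time.
If B is in P: compose the reduction with B's poly-time algorithm to solve A in poly time, so A is in P.
If A is NP-hard: every NP problem reduces to A, which reduces to B; composing reductions, every NP problem reduces to B, so B is NP-hard.
(Here in fact A is P and B is P.)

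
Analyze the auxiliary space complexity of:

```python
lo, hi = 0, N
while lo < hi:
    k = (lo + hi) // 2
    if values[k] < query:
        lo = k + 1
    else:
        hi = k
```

Space complexity: O(1).
Only a constant amount of auxiliary storage is used; nothing grows with n.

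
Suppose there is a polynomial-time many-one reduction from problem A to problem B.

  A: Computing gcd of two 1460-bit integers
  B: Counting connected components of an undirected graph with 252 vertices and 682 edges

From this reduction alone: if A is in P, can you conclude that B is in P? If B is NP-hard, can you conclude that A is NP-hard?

A poly-time reduction A <=_p B transfers tractability DOWN (B easy => A easy) and hardness UP (A hard => B hard), not the reverse.
From A in P, the reduction alone does NOT give B in P: any problem in P trivially reduces to SAT, yet SAT is not known to be in P.
From B NP-hard, the reduction alone does NOT give A NP-hard: again, easy problems reduce to hard ones.
(Here in fact A is P and B is P.)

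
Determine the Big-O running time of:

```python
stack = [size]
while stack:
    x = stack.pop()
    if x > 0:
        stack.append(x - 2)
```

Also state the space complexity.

Time complexity: O(n).
Space complexity: O(1).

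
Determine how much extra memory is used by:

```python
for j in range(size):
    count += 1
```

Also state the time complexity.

Space complexity: O(1).
Only a constant amount of auxiliary storage is used; nothing grows with n.
Time complexity: O(n).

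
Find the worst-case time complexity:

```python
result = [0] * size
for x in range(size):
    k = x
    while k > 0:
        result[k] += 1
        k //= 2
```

Time complexity: O(n log n).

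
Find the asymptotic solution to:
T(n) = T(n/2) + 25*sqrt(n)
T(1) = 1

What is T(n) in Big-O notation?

Each level contributes sqrt(n/2^k). Geometric series with ratio 1/sqrt(2) < 1 sums to O(sqrt(n)).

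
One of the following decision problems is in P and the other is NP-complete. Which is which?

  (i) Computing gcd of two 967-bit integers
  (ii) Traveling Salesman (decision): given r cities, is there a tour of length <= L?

(i) is P: the Euclidean algorithm runs in polynomial time in the bit-length.
(ii) is NP-complete: reduces from Hamiltonian Cycle.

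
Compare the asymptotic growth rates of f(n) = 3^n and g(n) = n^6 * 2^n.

f(n) = 3^n grows faster: 3^n / (n^6 2^n) = (3/2)^n / n^6 -> infinity since 3/2 > 1.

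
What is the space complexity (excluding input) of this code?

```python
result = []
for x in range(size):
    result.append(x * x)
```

Space complexity: O(n).
Auxiliary storage grows linearly with the input size n in the worst case.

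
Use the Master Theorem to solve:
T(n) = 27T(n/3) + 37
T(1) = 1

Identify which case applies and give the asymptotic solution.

a=27, b=3, f(n)=37.
log_3(27) = 3 > 0.
Since f(n) = O(n^0) is polynomially smaller than n^3, Case 1 applies.
T(n) = Theta(n^3).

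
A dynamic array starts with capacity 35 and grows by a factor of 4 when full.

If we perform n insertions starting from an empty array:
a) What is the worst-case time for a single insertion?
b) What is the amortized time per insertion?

(a) Worst-case single insertion: O(n) -- when the array is full at capacity c, the resize copies all c elements, and c can be Theta(n).
(b) Resizes happen at sizes 35, 140, 560, ... Total copy cost for n insertions: 35 + 140 + ... = O(n) (geometric series with ratio 1/4). Amortized cost per insertion: O(n)/n = O(1).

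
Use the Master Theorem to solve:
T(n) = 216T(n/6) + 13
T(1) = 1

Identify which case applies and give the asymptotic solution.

a=216, b=6, f(n)=13.
log_6(216) = 3 > 0.
Since f(n) = O(n^0) is polynomially smaller than n^3, Case 1 applies.
T(n) = Theta(n^3).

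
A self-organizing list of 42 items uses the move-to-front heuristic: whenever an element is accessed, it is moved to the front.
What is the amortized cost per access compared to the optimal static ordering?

With potential Phi = number of inversions between the MTF list and the optimal static list (at most C(42,2)), each access has amortized cost at most 2 * (cost under optimal static ordering). This is the move-to-front 2-competitiveness result.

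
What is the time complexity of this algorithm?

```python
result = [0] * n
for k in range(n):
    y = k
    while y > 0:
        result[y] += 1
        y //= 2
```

Time complexity: O(n log n).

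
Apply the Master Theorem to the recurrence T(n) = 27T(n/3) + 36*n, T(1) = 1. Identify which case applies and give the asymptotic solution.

a=27, b=3, f(n)=36*n.
log_3(27) = 3 > 1.
Since f(n) = O(n^1) is polynomially smaller than n^3, Case 1 applies.
T(n) = Theta(n^3).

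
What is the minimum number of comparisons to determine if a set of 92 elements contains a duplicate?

Determining if 92 elements are all distinct requires Omega(n log n) comparisons in the comparison model. This follows from the element distinctness lower bound.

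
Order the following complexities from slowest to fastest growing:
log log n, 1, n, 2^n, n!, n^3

Ordered by growth rate: 1 < log log n < n < n^3 < 2^n < n!.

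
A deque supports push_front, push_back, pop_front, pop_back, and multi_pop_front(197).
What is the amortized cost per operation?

Assign 2 credits to each push operation. A pop uses 1 saved credit. multi_pop_front(197) uses up to 197 saved credits from previous pushes. Credits never go negative. Amortized cost is O(1).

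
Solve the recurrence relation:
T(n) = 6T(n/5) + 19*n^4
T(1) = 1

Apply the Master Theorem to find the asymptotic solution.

a=6, b=5, f(n)=19*n^4. log_5(6) = 1.113 < 4. Case 3: T(n) = O(n^4).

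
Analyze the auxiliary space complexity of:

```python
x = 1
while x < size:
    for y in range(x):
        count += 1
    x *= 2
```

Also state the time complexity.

Space complexity: O(1).
Only a constant amount of auxiliary storage is used; nothing grows with n.
Time complexity: O(n).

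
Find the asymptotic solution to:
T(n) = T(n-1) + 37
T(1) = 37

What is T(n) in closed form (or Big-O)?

Unrolling: T(n) = T(n-1) + 37 = T(n-2) + 2*37 = ... = T(1) + (n-1)*37 = 37 + (n-1)*37 = 37n.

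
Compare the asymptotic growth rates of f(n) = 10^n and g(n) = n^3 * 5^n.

f(n) = 10^n grows faster: 10^n / (n^3 5^n) = (10/5)^n / n^3 -> infinity since 10/5 > 1.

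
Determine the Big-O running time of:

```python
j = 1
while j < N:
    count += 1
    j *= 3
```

Time complexity: O(log n).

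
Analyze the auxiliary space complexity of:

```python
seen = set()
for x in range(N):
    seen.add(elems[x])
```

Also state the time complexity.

Space complexity: O(n).
Auxiliary storage grows linearly with the input size n in the worst case.
Time complexity: O(n).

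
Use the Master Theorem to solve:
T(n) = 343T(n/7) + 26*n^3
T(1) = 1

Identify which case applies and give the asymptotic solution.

a=343, b=7, f(n)=26*n^3.
log_7(343) = 3, so n^(log_b(a)) = n^3.
f(n) = Theta(n^3), so Case 2 applies.
T(n) = Theta(n^3 log n).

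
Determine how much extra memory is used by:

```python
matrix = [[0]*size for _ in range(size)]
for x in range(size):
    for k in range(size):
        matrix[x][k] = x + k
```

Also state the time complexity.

Space complexity: O(n^2).
A 2D structure of size n x n is allocated.
Time complexity: O(n^2).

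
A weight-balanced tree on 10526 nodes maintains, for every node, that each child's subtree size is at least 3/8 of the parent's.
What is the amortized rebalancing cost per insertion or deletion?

With balance ratio 3/8, tree height is O(log_{8/3}(10526)) = O(log n). A rebalance at a node of size s costs O(s) but requires Omega(s) updates in that subtree to retrigger. Summed over the O(log n) ancestors of the touched leaf, amortized rebalancing is O(log n).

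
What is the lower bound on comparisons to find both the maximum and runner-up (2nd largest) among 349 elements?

Lower bound: finding the max needs 349-1 comparisons. By an adversary weight-doubling argument, the maximum element must personally win at least ceil(log_2(349)) = 9 comparisons in any correct algorithm. The 2nd largest is among those 9 direct losers, and distinguishing it requires 9-1 more comparisons. Total >= 349-1 + 9-1 = 356. A balanced tournament achieves this bound exactly.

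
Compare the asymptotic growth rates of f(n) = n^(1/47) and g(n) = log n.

f(n) = n^(1/47) grows faster: any positive power of n dominates log n.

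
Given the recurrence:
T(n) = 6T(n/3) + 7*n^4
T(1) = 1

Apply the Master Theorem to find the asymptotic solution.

a=6, b=3, f(n)=7*n^4. log_3(6) = 1.631 < 4. Case 3: T(n) = O(n^4).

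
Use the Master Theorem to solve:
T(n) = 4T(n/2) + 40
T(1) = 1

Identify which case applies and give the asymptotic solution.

a=4, b=2, f(n)=40.
log_2(4) = 2 > 0.
Since f(n) = O(n^0) is polynomially smaller than n^2, Case 1 applies.
T(n) = Theta(n^2).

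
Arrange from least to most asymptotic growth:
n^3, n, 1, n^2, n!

Ordered by growth rate: 1 < n < n^2 < n^3 < n!.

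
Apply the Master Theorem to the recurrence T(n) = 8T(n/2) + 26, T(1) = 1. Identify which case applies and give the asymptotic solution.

a=8, b=2, f(n)=26.
log_2(8) = 3 > 0.
Since f(n) = O(n^0) is polynomially smaller than n^3, Case 1 applies.
T(n) = Theta(n^3).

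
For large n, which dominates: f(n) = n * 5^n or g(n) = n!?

g(n) = n! grows faster: by Stirling n! ~ (n/e)^n sqrt(2*pi*n); (n/e)^n eventually dominates n * 5^n.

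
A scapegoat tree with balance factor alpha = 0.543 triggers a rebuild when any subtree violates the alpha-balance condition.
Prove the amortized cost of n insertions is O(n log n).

Define potential Phi = c * sum of |size(left(v)) - size(right(v))| over all nodes. An insertion at depth d costs O(d) = O(log n) and increases Phi by O(log n). When a rebuild of subtree of size s occurs, it costs O(s) but reduces Phi by Omega(s). With alpha = 0.543, between rebuilds Omega(s) insertions must occur. Amortized cost per insertion: O(log n).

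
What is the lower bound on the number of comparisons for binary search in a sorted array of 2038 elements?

With 2038 possible positions, we need at least ceil(log_2(2038)) = 11 comparisons. Each comparison splits the remaining candidates by at most half.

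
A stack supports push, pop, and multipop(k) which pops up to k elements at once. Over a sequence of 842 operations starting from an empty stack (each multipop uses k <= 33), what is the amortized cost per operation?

Each element is pushed exactly once and popped at most once (whether by pop or as part of a multipop). So the total number of individual pops over the whole sequence is at most the number of pushes, which is at most 842. Total work <= 2 * 842, hence O(1) amortized per operation.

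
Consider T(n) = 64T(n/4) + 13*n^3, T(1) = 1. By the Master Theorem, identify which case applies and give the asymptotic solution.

a=64, b=4, f(n)=13*n^3.
log_4(64) = 3, so n^(log_b(a)) = n^3.
f(n) = Theta(n^3), so Case 2 applies.
T(n) = Theta(n^3 log n).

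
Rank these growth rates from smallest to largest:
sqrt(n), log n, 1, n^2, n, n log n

Ordered by growth rate: 1 < log n < sqrt(n) < n < n log n < n^2.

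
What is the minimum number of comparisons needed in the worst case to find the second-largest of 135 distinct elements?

Lower bound: finding the max needs 135-1 comparisons. By the adversary weight-doubling argument, the max must personally win >= ceil(log_2(135)) = 8 comparisons; the 2nd-largest is among those 8 losers, needing 8-1 more comparisons. Total >= 135-1 + 8-1 = 141. A balanced knockout tournament achieves this.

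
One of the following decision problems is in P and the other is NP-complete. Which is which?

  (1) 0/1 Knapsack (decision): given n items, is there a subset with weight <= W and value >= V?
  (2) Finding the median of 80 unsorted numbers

(1) is NP-complete: reduces from Subset Sum.
(2) is P: linear-time selection (median-of-medians) runs in O(n).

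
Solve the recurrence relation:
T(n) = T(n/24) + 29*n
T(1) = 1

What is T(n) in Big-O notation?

Geometric series: 29*n*(1 + 1/24 + 1/24^2 + ...) = O(n). T(n) = O(n).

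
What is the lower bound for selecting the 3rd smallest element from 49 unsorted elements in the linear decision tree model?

Selecting the 3rd smallest of 49 elements requires Omega(n) comparisons. Every element must be compared at least once. The BFPRT algorithm achieves O(n), making this tight.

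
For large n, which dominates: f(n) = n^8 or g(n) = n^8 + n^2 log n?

f(n) = n^8 and g(n) = n^8 + n^2 log n are Theta of each other: the lower-order n^2 log n term is o(n^8); both are Theta(n^8).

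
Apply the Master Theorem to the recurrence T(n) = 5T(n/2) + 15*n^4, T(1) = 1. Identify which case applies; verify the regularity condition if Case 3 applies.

a=5, b=2, f(n)=15*n^4.
log_2(5) = 2.322 < 4.
f(n) = Omega(n^(2.322+epsilon)) for some epsilon > 0, so Case 3 is the candidate.
Regularity: a*f(n/b) = 5*15*(n/2)^4 = (5/16)*15*n^4 <= c*f(n) with c = 5/16 < 1. Satisfied.
Case 3: T(n) = Theta(n^4).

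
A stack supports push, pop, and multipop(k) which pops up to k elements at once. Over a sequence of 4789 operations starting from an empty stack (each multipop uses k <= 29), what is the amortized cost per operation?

Each element is pushed exactly once and popped at most once (whether by pop or as part of a multipop). So the total number of individual pops over the whole sequence is at most the number of pushes, which is at most 4789. Total work <= 2 * 4789, hence O(1) amortized per operation.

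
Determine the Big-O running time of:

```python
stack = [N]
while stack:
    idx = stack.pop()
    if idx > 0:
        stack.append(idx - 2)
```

Time complexity: O(n).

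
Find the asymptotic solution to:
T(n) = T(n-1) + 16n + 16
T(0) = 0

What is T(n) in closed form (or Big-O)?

Dominant term in sum is 16*sum(i, i=1..n) = 16*n*(n+1)/2 = O(n^2).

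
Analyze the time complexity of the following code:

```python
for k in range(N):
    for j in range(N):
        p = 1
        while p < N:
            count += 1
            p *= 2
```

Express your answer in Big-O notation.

Time complexity: O(n^2 log n).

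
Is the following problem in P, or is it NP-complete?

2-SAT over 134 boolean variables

This problem is in P: 2-SAT is solvable in linear time via implication-graph SCCs.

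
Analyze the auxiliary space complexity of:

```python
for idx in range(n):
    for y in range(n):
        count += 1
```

Space complexity: O(1).
Only a constant amount of auxiliary storage is used; nothing grows with n.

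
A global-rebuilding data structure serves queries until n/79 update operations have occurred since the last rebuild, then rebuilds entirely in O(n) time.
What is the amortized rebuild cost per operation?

The O(n) rebuild is triggered by n/79 operations, so each contributes O(n)/(n/79) = O(79) = O(1) to the rebuild cost.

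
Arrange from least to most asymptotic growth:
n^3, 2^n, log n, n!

Ordered by growth rate: log n < n^3 < 2^n < n!.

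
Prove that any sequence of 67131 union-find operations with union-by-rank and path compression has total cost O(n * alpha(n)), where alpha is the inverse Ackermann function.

Using Tarjan's analysis with rank-based potential function. Union-by-rank keeps tree height O(log n). Path compression flattens paths during find. For n = 67131 operations, total cost is O(n * alpha(n)), effectively O(n) since alpha grows incredibly slowly.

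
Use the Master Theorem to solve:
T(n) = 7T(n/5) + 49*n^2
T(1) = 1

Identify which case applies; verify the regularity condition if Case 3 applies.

a=7, b=5, f(n)=49*n^2.
log_5(7) = 1.209 < 2.
f(n) = Omega(n^(1.209+epsilon)) for some epsilon > 0, so Case 3 is the candidate.
Regularity: a*f(n/b) = 7*49*(n/5)^2 = (7/25)*49*n^2 <= c*f(n) with c = 7/25 < 1. Satisfied.
Case 3: T(n) = Theta(n^2).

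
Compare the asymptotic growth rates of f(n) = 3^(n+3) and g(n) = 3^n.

f(n) = 3^(n+3) and g(n) = 3^n are Theta of each other: 3^(n+3) = 3^3 * 3^n = Theta(3^n).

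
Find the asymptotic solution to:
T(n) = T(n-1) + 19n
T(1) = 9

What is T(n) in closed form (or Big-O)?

Unrolling: T(n) = 9 + 19*(2 + 3 + ... + n) = 9 + 19*(n(n+1)/2 - 1) = O(n^2).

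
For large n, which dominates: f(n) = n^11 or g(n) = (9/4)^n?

g(n) = (9/4)^n grows faster: (9/4)^n is exponential with base 9/4 > 1, dominating every polynomial.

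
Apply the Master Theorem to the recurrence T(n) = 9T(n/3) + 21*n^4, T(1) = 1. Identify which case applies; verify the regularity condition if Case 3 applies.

a=9, b=3, f(n)=21*n^4.
log_3(9) = 2 < 4.
f(n) = Omega(n^(2+epsilon)) for some epsilon > 0, so Case 3 is the candidate.
Regularity: a*f(n/b) = 9*21*(n/3)^4 = (9/81)*21*n^4 <= c*f(n) with c = 9/81 < 1. Satisfied.
Case 3: T(n) = Theta(n^4).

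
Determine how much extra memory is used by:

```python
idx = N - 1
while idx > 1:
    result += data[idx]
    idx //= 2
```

Space complexity: O(1).
Only a constant amount of auxiliary storage is used; nothing grows with n.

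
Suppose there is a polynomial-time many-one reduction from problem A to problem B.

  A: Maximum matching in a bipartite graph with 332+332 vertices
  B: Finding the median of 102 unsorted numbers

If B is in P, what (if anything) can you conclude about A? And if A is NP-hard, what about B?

A poly-time reduction A <=_p B means any A-instance can be transformed to a B-instance in poly time.
If B is in P: compose the reduction with B's poly-time algorithm to solve A in poly time, so A is in P.
If A is NP-hard: every NP problem reduces to A, which reduces to B; composing reductions, every NP problem reduces to B, so B is NP-hard.
(Here in fact A is P and B is P.)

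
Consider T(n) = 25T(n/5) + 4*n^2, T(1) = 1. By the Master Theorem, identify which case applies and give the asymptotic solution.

a=25, b=5, f(n)=4*n^2.
log_5(25) = 2, so n^(log_b(a)) = n^2.
f(n) = Theta(n^2), so Case 2 applies.
T(n) = Theta(n^2 log n).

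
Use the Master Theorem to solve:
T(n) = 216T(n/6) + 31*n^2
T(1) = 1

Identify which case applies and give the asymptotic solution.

a=216, b=6, f(n)=31*n^2.
log_6(216) = 3 > 2.
Since f(n) = O(n^2) is polynomially smaller than n^3, Case 1 applies.
T(n) = Theta(n^3).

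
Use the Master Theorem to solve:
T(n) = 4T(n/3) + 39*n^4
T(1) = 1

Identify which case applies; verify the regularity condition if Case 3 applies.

a=4, b=3, f(n)=39*n^4.
log_3(4) = 1.262 < 4.
f(n) = Omega(n^(1.262+epsilon)) for some epsilon > 0, so Case 3 is the candidate.
Regularity: a*f(n/b) = 4*39*(n/3)^4 = (4/81)*39*n^4 <= c*f(n) with c = 4/81 < 1. Satisfied.
Case 3: T(n) = Theta(n^4).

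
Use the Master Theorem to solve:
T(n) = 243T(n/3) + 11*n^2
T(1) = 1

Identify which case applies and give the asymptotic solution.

a=243, b=3, f(n)=11*n^2.
log_3(243) = 5 > 2.
Since f(n) = O(n^2) is polynomially smaller than n^5, Case 1 applies.
T(n) = Theta(n^5).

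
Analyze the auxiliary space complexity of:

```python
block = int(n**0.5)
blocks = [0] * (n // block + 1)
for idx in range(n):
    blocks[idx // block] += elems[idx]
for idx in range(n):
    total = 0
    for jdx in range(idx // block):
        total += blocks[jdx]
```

Space complexity: O(sqrt(n)).
Storage scales with sqrt(n).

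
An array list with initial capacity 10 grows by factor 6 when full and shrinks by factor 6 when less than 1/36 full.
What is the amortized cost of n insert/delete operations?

Using potential function Phi = |6*size - capacity|. Resizing costs are offset by potential release. Amortized O(1) per operation.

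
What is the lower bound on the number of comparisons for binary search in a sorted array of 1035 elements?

With 1035 possible positions, we need at least ceil(log_2(1035)) = 11 comparisons. Each comparison splits the remaining candidates by at most half.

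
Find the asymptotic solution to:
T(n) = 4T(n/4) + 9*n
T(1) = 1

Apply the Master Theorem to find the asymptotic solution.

a=4, b=4, f(n)=9*n. log_4(4) = 1. Case 2: T(n) = O(n log n).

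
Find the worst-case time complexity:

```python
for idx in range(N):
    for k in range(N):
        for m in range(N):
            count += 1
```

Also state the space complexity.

Time complexity: O(n^3).
Space complexity: O(1).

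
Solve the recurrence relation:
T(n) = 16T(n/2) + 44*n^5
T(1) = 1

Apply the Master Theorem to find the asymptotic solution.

a=16, b=2, f(n)=44*n^5. log_2(16) = 4 < 5. Case 3: T(n) = O(n^5).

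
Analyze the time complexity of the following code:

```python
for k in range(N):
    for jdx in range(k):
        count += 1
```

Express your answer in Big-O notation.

Time complexity: O(n^2).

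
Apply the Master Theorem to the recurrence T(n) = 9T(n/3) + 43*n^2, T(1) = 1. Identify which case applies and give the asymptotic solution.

a=9, b=3, f(n)=43*n^2.
log_3(9) = 2, so n^(log_b(a)) = n^2.
f(n) = Theta(n^2), so Case 2 applies.
T(n) = Theta(n^2 log n).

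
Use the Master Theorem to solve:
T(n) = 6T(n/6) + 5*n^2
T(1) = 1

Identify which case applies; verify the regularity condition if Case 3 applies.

a=6, b=6, f(n)=5*n^2.
log_6(6) = 1 < 2.
f(n) = Omega(n^(1+epsilon)) for some epsilon > 0, so Case 3 is the candidate.
Regularity: a*f(n/b) = 6*5*(n/6)^2 = (6/36)*5*n^2 <= c*f(n) with c = 6/36 < 1. Satisfied.
Case 3: T(n) = Theta(n^2).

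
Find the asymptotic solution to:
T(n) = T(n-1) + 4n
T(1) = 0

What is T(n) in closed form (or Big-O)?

Unrolling: T(n) = 0 + 4*(2 + 3 + ... + n) = 0 + 4*(n(n+1)/2 - 1) = O(n^2).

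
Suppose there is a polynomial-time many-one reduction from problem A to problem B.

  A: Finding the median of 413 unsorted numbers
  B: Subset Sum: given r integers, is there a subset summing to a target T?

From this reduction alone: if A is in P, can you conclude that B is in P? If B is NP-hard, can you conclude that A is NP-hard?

A poly-time reduction A <=_p B transfers tractability DOWN (B easy => A easy) and hardness UP (A hard => B hard), not the reverse.
From A in P, the reduction alone does NOT give B in P: any problem in P trivially reduces to SAT, yet SAT is not known to be in P.
From B NP-hard, the reduction alone does NOT give A NP-hard: again, easy problems reduce to hard ones.
(Here in fact A is P and B is NP-complete.)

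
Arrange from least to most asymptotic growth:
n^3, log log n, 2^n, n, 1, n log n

Ordered by growth rate: 1 < log log n < n < n log n < n^3 < 2^n.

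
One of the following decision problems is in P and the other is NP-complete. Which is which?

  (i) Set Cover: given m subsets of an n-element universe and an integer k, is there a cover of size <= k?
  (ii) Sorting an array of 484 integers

(i) is NP-complete: one of Karp's 21 NP-complete problems (with k part of the input).
(ii) is P: merge sort runs in O(n log n).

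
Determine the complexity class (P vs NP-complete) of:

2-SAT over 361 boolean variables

This problem is in P: 2-SAT is solvable in linear time via implication-graph SCCs.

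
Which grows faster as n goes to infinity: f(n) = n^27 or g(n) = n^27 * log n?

g(n) = n^27 * log n grows faster: extra log n factor -> infinity.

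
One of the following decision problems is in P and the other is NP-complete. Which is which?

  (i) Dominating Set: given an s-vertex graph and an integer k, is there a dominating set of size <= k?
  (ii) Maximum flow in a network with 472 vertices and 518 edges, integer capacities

(i) is NP-complete: reduces from Set Cover (with k part of the input).
(ii) is P: Edmonds-Karp / push-relabel run in polynomial time.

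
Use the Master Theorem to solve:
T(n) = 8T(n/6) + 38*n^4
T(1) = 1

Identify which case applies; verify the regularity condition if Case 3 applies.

a=8, b=6, f(n)=38*n^4.
log_6(8) = 1.161 < 4.
f(n) = Omega(n^(1.161+epsilon)) for some epsilon > 0, so Case 3 is the candidate.
Regularity: a*f(n/b) = 8*38*(n/6)^4 = (8/1296)*38*n^4 <= c*f(n) with c = 8/1296 < 1. Satisfied.
Case 3: T(n) = Theta(n^4).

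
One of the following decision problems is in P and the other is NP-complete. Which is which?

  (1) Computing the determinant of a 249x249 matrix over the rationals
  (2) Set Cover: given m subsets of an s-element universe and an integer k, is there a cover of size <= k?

(1) is P: Gaussian elimination runs in O(n^3).
(2) is NP-complete: one of Karp's 21 NP-complete problems (with k part of the input).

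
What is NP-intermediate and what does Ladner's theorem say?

NP-intermediate problems are in NP but neither in P nor NP-complete (assuming P != NP). Ladner's theorem proves such problems exist if P != NP. Graph isomorphism and integer factoring are candidate NP-intermediate problems -- no polynomial algorithm is known, but no NP-completeness proof exists either.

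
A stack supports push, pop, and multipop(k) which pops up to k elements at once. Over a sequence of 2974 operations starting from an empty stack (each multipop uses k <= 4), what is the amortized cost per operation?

Each element is pushed exactly once and popped at most once (whether by pop or as part of a multipop). So the total number of individual pops over the whole sequence is at most the number of pushes, which is at most 2974. Total work <= 2 * 2974, hence O(1) amortized per operation.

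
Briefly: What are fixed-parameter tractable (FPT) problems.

A problem parameterized by k is FPT if it can be solved in time f(k) * n^O(1), where f is any computable function of k alone. Vertex Cover parameterized by solution size k is FPT: O(2^k * n). The W-hierarchy (W[1], W[2], ...) classifies parameterized problems by hardness; Clique parameterized by clique size is W[1]-complete.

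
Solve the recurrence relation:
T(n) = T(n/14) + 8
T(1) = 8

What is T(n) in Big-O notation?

Each step divides n by 14 and adds 8. After log_14(n) steps, T(n) = O(log n).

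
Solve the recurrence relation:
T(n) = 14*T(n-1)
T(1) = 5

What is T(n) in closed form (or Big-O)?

Each step multiplies by 14. T(n) = T(1)*14^(n-1) = 5*14^(n-1).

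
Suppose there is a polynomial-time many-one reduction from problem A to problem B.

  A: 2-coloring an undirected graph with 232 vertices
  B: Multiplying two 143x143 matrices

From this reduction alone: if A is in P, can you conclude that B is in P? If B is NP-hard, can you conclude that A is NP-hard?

A poly-time reduction A <=_p B transfers tractability DOWN (B easy => A easy) and hardness UP (A hard => B hard), not the reverse.
From A in P, the reduction alone does NOT give B in P: any problem in P trivially reduces to SAT, yet SAT is not known to be in P.
From B NP-hard, the reduction alone does NOT give A NP-hard: again, easy problems reduce to hard ones.
(Here in fact A is P and B is P.)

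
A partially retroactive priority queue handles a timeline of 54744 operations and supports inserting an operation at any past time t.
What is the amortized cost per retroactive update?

Partially retroactive priority queues (Demaine-Iacono-Langerman) allow updates at past times with queries only at the present. With a balanced BST over the m = 54744 timeline events tracking bridges, each retroactive insert or delete is O(log m) amortized.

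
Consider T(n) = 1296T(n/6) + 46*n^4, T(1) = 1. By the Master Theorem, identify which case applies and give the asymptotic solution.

a=1296, b=6, f(n)=46*n^4.
log_6(1296) = 4, so n^(log_b(a)) = n^4.
f(n) = Theta(n^4), so Case 2 applies.
T(n) = Theta(n^4 log n).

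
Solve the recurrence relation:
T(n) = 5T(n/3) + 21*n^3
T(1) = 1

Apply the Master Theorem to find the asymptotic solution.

a=5, b=3, f(n)=21*n^3. log_3(5) = 1.465 < 3. Case 3: T(n) = O(n^3).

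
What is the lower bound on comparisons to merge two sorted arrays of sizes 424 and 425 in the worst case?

Adversary: with |424 - 425| <= 1 the inputs can be fully interleaved so that every adjacent pair in the merged output comes from different arrays. Then each of the 848 adjacent pairs must be directly compared, or the algorithm cannot determine their relative order. Standard merge meets this bound.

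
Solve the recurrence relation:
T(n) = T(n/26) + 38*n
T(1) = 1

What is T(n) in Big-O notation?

Geometric series: 38*n*(1 + 1/26 + 1/26^2 + ...) = O(n). T(n) = O(n).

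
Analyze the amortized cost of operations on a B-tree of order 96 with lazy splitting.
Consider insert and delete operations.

In a B-tree of order 96, a node splits when it has 96 keys. With lazy splitting, we use potential Phi = number of full nodes + number of near-empty nodes. Each split costs O(1) but reduces potential. Between splits, at least 48 insertions must occur in that node. Amortized structural cost is O(1) per operation, plus O(log_96 n) traversal.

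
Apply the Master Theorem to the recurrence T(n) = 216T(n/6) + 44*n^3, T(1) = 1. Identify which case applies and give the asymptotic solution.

a=216, b=6, f(n)=44*n^3.
log_6(216) = 3, so n^(log_b(a)) = n^3.
f(n) = Theta(n^3), so Case 2 applies.
T(n) = Theta(n^3 log n).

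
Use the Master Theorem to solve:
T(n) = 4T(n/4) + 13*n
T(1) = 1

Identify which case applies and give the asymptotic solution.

a=4, b=4, f(n)=13*n.
log_4(4) = 1, so n^(log_b(a)) = n.
f(n) = Theta(n), so Case 2 applies.
T(n) = Theta(n log n).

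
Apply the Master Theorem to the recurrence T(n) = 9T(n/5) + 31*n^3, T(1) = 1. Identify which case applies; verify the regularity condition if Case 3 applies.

a=9, b=5, f(n)=31*n^3.
log_5(9) = 1.365 < 3.
f(n) = Omega(n^(1.365+epsilon)) for some epsilon > 0, so Case 3 is the candidate.
Regularity: a*f(n/b) = 9*31*(n/5)^3 = (9/125)*31*n^3 <= c*f(n) with c = 9/125 < 1. Satisfied.
Case 3: T(n) = Theta(n^3).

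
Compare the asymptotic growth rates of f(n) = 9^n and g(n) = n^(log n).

f(n) = 9^n grows faster: take logs: log(n^(log n)) = (log n)^2, log(9^n) = n log 9; n dominates (log n)^2.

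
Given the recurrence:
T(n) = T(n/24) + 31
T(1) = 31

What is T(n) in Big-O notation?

Each step divides n by 24 and adds 31. After log_24(n) steps, T(n) = O(log n).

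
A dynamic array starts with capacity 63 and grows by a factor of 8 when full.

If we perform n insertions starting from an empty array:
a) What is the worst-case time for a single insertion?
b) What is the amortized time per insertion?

(a) Worst-case single insertion: O(n) -- when the array is full at capacity c, the resize copies all c elements, and c can be Theta(n).
(b) Resizes happen at sizes 63, 504, 4032, ... Total copy cost for n insertions: 63 + 504 + ... = O(n) (geometric series with ratio 1/8). Amortized cost per insertion: O(n)/n = O(1).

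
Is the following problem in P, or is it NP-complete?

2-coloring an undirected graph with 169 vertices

This problem is in P: 2-coloring is bipartiteness testing via BFS, O(V+E).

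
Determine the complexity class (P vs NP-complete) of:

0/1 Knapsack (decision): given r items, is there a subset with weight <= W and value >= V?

This problem is NP-complete: reduces from Subset Sum.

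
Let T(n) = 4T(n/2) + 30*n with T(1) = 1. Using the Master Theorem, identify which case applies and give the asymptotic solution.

a=4, b=2, f(n)=30*n.
log_2(4) = 2 > 1.
Since f(n) = O(n^1) is polynomially smaller than n^2, Case 1 applies.
T(n) = Theta(n^2).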